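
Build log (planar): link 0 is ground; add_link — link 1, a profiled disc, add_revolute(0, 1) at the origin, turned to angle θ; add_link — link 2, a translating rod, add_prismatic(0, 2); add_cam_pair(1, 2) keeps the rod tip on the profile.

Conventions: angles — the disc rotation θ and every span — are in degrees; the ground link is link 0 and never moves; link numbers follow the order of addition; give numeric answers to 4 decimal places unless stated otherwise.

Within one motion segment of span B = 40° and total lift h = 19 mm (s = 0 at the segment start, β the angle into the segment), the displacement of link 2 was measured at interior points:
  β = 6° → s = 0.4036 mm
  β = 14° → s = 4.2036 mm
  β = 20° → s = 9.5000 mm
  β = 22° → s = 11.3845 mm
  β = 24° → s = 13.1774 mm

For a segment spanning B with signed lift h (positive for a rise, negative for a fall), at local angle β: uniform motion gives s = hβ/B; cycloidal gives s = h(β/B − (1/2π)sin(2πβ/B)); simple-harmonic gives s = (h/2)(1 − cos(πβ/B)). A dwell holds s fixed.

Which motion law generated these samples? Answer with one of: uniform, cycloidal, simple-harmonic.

candidates at β/B = r: uniform s = h·r (linear in β); cycloidal s = h·(r − sin(2πr)/(2π)); simple-harmonic s = (h/2)(1 − cos(πr))
β=6°: printed 0.4036 | uniform 2.8500, cycloidal 0.4036, simple-harmonic 1.0354
β=14°: printed 4.2036 | uniform 6.6500, cycloidal 4.2036, simple-harmonic 5.1871
β=20°: printed 9.5000 | uniform 9.5000, cycloidal 9.5000, simple-harmonic 9.5000
β=22°: printed 11.3845 | uniform 10.4500, cycloidal 11.3845, simple-harmonic 10.9861
β=24°: printed 13.1774 | uniform 11.4000, cycloidal 13.1774, simple-harmonic 12.4357
only one law matches every sample → cycloidal

cycloidal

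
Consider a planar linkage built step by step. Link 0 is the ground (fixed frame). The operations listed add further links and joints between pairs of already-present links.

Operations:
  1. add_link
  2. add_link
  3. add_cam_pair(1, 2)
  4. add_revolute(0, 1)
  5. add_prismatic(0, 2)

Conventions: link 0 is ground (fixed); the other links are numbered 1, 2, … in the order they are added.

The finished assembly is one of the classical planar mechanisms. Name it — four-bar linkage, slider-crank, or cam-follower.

links: 3 (incl. ground); joints: 1 revolute, 1 prismatic, 1 higher (cam) pair, forming one closed loop
3 links, revolute + prismatic + higher pair in one loop → cam-follower

cam-follower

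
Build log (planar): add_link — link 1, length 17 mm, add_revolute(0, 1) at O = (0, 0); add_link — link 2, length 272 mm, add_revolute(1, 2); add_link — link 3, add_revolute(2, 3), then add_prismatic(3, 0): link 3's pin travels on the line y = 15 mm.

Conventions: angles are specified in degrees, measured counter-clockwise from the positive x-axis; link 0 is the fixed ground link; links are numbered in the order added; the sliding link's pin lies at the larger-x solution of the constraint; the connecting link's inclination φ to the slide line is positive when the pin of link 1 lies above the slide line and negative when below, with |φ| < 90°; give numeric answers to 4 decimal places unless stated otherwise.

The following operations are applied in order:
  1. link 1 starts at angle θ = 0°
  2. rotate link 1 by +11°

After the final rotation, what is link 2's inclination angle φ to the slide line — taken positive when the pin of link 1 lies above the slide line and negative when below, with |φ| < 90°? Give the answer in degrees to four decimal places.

geometry: r = 17 mm, L = 272 mm, e = 15 mm; θ starts at 0°
rotate link 1 by +11°: θ ← 0° +11° = 11°
h = r sin θ − e = 3.243753 − 15 = -11.756247
sin φ = h / L = -11.756247 / 272 = -0.04322150
φ = arcsin(-0.04322150) = -2.477181°

-2.4772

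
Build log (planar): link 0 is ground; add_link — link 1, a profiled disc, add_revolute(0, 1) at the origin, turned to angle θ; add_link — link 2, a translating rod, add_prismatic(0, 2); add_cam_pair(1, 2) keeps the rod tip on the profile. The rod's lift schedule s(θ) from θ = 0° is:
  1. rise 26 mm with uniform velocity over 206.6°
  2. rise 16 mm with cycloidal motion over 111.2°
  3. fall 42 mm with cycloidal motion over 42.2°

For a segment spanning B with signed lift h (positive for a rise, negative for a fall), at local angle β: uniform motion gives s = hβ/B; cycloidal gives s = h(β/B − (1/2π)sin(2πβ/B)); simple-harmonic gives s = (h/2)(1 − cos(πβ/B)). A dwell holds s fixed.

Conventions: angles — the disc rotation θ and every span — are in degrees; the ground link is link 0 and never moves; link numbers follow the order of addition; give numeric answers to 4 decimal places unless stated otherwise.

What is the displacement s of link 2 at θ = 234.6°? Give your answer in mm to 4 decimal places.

seg 1 [0°–206.6°] uniform, h=26: full span → s += 26 → s = 26.0000
seg 2 [206.6°–317.8°] cycloidal, h=16: θ=234.6° here. β=28, B=111.2. 16·(0.2518 − sin(2π·0.2518)/(2π)) = 1.4825 → s = 27.4825

27.4825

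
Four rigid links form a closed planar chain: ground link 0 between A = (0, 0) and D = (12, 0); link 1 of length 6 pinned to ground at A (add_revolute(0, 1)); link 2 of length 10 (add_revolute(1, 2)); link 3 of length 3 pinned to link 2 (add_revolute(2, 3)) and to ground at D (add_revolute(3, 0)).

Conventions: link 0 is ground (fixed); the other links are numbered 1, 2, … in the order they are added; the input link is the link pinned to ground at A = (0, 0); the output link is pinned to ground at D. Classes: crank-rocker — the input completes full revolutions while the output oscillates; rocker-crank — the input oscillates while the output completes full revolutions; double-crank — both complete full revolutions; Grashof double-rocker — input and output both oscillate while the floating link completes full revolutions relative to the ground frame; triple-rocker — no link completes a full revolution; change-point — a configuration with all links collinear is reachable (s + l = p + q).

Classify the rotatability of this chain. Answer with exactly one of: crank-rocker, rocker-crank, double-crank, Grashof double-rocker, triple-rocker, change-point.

lengths: ground=12, input=6, coupler=10, output=3
sorted: s=3 (shortest), l=12 (longest), p+q=16
s + l = 15 vs p + q = 16
s + l < p + q (Grashof) with shortest = output link → rocker-crank

rocker-crank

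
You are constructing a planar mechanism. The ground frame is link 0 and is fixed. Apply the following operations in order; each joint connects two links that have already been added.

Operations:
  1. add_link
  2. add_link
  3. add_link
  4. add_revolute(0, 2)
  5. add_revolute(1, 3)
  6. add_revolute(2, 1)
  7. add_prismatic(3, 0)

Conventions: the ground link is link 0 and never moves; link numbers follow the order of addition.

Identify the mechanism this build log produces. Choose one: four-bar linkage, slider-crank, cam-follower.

links: 4 (incl. ground); joints: 3 revolute, 1 prismatic, 0 higher (cam) pair, forming one closed loop
4 links, 3 revolutes + 1 prismatic in one loop → slider-crank

slider-crank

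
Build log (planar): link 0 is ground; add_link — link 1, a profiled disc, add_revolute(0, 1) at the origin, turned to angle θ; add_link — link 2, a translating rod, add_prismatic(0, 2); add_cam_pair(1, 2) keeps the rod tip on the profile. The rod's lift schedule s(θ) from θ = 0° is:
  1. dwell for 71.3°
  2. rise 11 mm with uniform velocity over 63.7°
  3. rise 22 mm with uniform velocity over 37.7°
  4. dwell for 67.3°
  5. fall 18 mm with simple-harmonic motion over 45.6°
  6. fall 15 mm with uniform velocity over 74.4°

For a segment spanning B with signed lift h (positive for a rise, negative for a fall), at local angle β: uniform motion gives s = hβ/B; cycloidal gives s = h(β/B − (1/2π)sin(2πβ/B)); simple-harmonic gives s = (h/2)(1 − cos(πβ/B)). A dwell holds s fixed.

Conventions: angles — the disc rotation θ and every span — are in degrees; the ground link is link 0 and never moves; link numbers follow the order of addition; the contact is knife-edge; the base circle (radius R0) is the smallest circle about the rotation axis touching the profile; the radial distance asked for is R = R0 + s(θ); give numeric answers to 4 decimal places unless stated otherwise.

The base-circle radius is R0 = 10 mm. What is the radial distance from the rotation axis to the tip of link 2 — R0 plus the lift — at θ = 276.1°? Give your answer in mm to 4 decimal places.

seg 1 [0°–71.3°] dwell: s stays 0.0000
seg 2 [71.3°–135°] uniform, h=11: full span → s += 11 → s = 11.0000
seg 3 [135°–172.7°] uniform, h=22: full span → s += 22 → s = 33.0000
seg 4 [172.7°–240°] dwell: s stays 33.0000
seg 5 [240°–285.6°] simple-harmonic, h=-18: θ=276.1° here. β=36.1, B=45.6. -18/2·(1 − cos(π·0.7917)) = -16.1402 → s = 16.8598
R = R0 + s = 10 + 16.8598 = 26.8598

26.8598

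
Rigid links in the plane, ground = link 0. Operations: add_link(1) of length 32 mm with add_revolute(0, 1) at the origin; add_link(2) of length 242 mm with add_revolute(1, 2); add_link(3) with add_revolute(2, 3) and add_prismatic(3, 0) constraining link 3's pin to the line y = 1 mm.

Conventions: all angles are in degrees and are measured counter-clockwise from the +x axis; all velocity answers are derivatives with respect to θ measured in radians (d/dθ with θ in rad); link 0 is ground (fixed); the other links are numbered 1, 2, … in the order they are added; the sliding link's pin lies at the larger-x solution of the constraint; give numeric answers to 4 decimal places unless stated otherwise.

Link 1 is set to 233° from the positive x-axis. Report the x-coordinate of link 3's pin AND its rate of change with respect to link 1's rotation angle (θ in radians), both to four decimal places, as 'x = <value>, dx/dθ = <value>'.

geometry: r = 32 mm, L = 242 mm, e = 1 mm
crank pin P = (r cos θ, r sin θ) = (-19.258081, -25.556336)
h = r sin θ − e = -25.556336 − 1 = -26.556336
x = r cos θ + √(L² − h²) = -19.258081 + 240.538481 = 221.280401
dx/dθ = −r sin θ − h·r cos θ/√(L² − h²) (θ in radians; h = -26.556336) = 23.430173

x = 221.2804, dx/dθ = 23.4302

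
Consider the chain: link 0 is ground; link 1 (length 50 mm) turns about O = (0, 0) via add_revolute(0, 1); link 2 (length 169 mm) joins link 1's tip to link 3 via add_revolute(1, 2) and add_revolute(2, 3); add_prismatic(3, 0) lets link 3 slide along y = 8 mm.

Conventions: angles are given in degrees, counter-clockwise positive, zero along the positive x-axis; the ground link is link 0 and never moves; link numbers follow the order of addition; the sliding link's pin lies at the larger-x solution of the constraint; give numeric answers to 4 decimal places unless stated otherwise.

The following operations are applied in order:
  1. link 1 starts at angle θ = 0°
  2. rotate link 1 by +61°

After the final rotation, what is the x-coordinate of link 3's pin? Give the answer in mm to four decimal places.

geometry: r = 50 mm, L = 169 mm, e = 8 mm; θ starts at 0°
rotate link 1 by +61°: θ ← 0° +61° = 61°
crank pin P = (r cos θ, r sin θ) = (24.240481, 43.730985)
h = r sin θ − e = 43.730985 − 8 = 35.730985
x = r cos θ + √(L² − h²) = 24.240481 + 165.179589 = 189.420070

189.4201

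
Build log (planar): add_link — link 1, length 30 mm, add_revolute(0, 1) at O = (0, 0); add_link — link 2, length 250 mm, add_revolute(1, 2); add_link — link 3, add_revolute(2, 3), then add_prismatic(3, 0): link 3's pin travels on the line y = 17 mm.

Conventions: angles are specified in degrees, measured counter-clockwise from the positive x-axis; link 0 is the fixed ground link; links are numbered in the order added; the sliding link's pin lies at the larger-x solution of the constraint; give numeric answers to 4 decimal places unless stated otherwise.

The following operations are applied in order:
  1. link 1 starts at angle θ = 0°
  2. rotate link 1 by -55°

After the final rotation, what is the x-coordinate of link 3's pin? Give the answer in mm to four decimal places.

geometry: r = 30 mm, L = 250 mm, e = 17 mm; θ starts at 0°
rotate link 1 by -55°: θ ← 0° -55° = -55°
crank pin P = (r cos θ, r sin θ) = (17.207293, -24.574561)
h = r sin θ − e = -24.574561 − 17 = -41.574561
x = r cos θ + √(L² − h²) = 17.207293 + 246.518875 = 263.726168

263.7262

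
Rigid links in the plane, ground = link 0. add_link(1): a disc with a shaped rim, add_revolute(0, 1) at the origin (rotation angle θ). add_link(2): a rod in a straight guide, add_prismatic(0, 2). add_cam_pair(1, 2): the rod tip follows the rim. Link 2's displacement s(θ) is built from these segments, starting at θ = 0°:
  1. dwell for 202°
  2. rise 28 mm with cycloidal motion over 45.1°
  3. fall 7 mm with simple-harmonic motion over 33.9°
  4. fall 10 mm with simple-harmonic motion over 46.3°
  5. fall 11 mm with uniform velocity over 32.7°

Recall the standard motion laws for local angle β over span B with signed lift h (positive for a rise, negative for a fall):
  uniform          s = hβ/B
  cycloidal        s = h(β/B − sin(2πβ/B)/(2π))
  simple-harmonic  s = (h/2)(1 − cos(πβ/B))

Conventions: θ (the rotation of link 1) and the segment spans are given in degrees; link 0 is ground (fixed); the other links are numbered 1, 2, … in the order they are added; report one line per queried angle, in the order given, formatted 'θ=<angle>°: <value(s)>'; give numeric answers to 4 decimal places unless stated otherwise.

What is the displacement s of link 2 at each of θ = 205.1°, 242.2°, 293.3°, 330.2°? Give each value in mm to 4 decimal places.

segment 1 (0° to 202°, dwell): s unchanged at 0.0000
θ = 205.1° falls in segment 2 (202° to 247.1°, cycloidal, h = 28): β = 205.1 − 202 = 3.1°, B = 45.1°; Δs = 28·(0.0687 − sin(2π·0.0687)/(2π)) = 0.0593; s = 0.0000 + 0.0593 = 0.0593
θ = 242.2° falls in segment 2 (202° to 247.1°, cycloidal, h = 28): β = 242.2 − 202 = 40.2°, B = 45.1°; Δs = 28·(0.8914 − sin(2π·0.8914)/(2π)) = 27.7692; s = 0.0000 + 27.7692 = 27.7692
segment 2 (202° to 247.1°, cycloidal, h = 28) is passed completely: s = 0.0000 + (28) = 28.0000
segment 3 (247.1° to 281°, simple-harmonic, h = -7) is passed completely: s = 28.0000 + (-7) = 21.0000
θ = 293.3° falls in segment 4 (281° to 327.3°, simple-harmonic, h = -10): β = 293.3 − 281 = 12.3°, B = 46.3°; Δs = -10/2·(1 − cos(π·0.2657)) = -1.6426; s = 21.0000 − 1.6426 = 19.3574
segment 4 (281° to 327.3°, simple-harmonic, h = -10) is passed completely: s = 21.0000 + (-10) = 11.0000
θ = 330.2° falls in segment 5 (327.3° to 360°, uniform, h = -11): β = 330.2 − 327.3 = 2.9°, B = 32.7°; Δs = -11·2.9/32.7 = -0.9755; s = 11.0000 − 0.9755 = 10.0245

θ=205.1°: 0.0593
θ=242.2°: 27.7692
θ=293.3°: 19.3574
θ=330.2°: 10.0245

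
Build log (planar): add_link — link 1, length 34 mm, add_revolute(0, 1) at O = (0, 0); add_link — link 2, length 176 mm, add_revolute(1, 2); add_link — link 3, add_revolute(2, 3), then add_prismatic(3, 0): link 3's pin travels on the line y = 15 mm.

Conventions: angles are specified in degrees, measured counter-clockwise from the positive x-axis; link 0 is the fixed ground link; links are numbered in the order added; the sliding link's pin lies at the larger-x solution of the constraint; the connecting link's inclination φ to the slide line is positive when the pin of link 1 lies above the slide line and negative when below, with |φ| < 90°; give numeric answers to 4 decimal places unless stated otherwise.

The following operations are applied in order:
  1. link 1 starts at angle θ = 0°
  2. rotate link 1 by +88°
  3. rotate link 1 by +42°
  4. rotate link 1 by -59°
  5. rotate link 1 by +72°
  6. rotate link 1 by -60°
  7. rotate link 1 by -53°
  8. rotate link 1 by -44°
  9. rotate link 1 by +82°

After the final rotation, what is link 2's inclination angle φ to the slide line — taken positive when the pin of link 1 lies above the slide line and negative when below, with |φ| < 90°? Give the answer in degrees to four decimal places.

geometry: r = 34 mm, L = 176 mm, e = 15 mm; θ starts at 0°
rotate link 1 by +88°: θ ← 0° +88° = 88°
rotate link 1 by +42°: θ ← 88° +42° = 130°
rotate link 1 by -59°: θ ← 130° -59° = 71°
rotate link 1 by +72°: θ ← 71° +72° = 143°
rotate link 1 by -60°: θ ← 143° -60° = 83°
rotate link 1 by -53°: θ ← 83° -53° = 30°
rotate link 1 by -44°: θ ← 30° -44° = -14°
rotate link 1 by +82°: θ ← -14° +82° = 68°
h = r sin θ − e = 31.524251 − 15 = 16.524251
sin φ = h / L = 16.524251 / 176 = 0.09388779
φ = arcsin(0.09388779) = 5.387309°

5.3873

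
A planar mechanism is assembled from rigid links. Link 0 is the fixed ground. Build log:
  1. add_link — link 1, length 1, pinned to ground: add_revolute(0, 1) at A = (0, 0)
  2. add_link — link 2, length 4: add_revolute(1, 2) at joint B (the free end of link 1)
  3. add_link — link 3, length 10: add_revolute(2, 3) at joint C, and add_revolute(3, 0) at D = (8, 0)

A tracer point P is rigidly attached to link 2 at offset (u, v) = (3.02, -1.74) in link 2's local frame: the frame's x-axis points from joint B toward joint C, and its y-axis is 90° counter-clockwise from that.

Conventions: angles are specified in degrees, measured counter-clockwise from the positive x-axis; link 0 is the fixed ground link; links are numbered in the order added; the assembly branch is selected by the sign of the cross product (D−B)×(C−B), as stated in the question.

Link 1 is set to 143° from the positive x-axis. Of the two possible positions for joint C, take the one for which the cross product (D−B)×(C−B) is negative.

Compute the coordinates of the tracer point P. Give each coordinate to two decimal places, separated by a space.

A=(0,0), D=(8.00,0)
B = A + 1.00·(cos143°, sin143°) = (-0.7986, 0.6018)
|BD| = 8.8192
circle(B,4.00) ∩ circle(D,10.00): a=-0.3527, h=3.9844
  candidates: C₊=(-0.8787,4.6010) cross=35.139; C₋=(-1.4225,-3.3492) cross=-35.139
  branch - wants cross < 0 → take C=(-1.4225,-3.3492) (cross=-35.139)
ex = (C−B)/|BC| = (-0.1560,-0.9878); ey = (0.9878,-0.1560)
P = B + 3.02·ex + -1.74·ey = (-2.9883,-2.1099)

-2.99 -2.11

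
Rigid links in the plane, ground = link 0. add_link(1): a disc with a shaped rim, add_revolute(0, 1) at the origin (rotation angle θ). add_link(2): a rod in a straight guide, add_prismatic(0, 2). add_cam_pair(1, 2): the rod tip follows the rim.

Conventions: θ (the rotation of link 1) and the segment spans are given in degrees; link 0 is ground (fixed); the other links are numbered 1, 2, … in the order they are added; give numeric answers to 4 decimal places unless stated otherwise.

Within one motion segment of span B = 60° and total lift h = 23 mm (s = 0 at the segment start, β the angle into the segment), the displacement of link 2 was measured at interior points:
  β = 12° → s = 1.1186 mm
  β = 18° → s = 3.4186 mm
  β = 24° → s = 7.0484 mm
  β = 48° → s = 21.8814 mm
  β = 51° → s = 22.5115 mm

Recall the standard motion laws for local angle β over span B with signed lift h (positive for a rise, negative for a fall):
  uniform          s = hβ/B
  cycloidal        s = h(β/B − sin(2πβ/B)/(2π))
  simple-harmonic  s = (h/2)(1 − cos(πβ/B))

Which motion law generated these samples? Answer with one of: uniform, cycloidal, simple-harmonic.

candidates at β/B = r: uniform s = h·r (linear in β); cycloidal s = h·(r − sin(2πr)/(2π)); simple-harmonic s = (h/2)(1 − cos(πr))
β=12°: printed 1.1186 | uniform 4.6000, cycloidal 1.1186, simple-harmonic 2.1963
β=18°: printed 3.4186 | uniform 6.9000, cycloidal 3.4186, simple-harmonic 4.7405
β=24°: printed 7.0484 | uniform 9.2000, cycloidal 7.0484, simple-harmonic 7.9463
β=48°: printed 21.8814 | uniform 18.4000, cycloidal 21.8814, simple-harmonic 20.8037
β=51°: printed 22.5115 | uniform 19.5500, cycloidal 22.5115, simple-harmonic 21.7466
only one law matches every sample → cycloidal

cycloidal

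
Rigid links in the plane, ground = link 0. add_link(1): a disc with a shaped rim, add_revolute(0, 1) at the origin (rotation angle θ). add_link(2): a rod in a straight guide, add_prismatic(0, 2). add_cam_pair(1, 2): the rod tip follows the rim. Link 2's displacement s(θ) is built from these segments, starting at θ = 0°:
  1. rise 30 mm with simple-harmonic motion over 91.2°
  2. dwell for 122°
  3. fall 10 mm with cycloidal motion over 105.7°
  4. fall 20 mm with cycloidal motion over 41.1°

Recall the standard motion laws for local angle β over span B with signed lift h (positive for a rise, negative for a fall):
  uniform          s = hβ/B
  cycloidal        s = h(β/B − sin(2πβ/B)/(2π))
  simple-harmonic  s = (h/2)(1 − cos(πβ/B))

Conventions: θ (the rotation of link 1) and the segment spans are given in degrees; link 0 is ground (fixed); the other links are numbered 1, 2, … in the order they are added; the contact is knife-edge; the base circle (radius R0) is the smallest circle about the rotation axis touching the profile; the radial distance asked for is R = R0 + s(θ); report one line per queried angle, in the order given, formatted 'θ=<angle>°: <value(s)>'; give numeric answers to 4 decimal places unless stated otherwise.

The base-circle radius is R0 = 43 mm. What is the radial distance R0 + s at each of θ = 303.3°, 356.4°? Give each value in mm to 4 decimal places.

segment 1 (0° to 91.2°, simple-harmonic, h = 30) is passed completely: s = 0.0000 + (30) = 30.0000
segment 2 (91.2° to 213.2°, dwell): s unchanged at 30.0000
θ = 303.3° falls in segment 3 (213.2° to 318.9°, cycloidal, h = -10): β = 303.3 − 213.2 = 90.1°, B = 105.7°; Δs = -10·(0.8524 − sin(2π·0.8524)/(2π)) = -9.7974; s = 30.0000 − 9.7974 = 20.2026
segment 3 (213.2° to 318.9°, cycloidal, h = -10) is passed completely: s = 30.0000 + (-10) = 20.0000
θ = 356.4° falls in segment 4 (318.9° to 360°, cycloidal, h = -20): β = 356.4 − 318.9 = 37.5°, B = 41.1°; Δs = -20·(0.9124 − sin(2π·0.9124)/(2π)) = -19.9129; s = 20.0000 − 19.9129 = 0.0871
θ=303.3°: R = R0 + s = 43 + 20.2026 = 63.2026
θ=356.4°: R = R0 + s = 43 + 0.0871 = 43.0871

θ=303.3°: 63.2026
θ=356.4°: 43.0871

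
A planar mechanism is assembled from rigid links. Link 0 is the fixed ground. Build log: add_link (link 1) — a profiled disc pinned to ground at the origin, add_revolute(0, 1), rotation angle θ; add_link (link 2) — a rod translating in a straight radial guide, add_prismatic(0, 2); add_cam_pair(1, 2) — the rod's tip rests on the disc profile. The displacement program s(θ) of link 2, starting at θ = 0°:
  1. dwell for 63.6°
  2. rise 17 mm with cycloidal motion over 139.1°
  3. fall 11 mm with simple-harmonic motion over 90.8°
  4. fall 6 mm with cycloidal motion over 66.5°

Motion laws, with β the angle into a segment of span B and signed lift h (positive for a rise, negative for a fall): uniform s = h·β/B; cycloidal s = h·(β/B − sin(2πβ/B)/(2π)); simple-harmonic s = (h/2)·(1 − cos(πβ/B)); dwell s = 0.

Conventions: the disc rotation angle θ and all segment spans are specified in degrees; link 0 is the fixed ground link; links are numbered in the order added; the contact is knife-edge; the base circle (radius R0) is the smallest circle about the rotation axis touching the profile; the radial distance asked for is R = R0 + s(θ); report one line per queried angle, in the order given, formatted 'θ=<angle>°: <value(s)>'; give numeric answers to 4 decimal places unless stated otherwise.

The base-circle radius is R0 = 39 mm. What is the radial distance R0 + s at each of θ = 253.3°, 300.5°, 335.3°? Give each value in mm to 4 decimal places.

seg 1 [0°–63.6°] dwell: s stays 0.0000
seg 2 [63.6°–202.7°] cycloidal, h=17: full span → s += 17 → s = 17.0000
seg 3 [202.7°–293.5°] simple-harmonic, h=-11: θ=253.3° here. β=50.6, B=90.8. -11/2·(1 − cos(π·0.5573)) = -6.4842 → s = 10.5158
seg 3 [202.7°–293.5°] simple-harmonic, h=-11: full span → s += -11 → s = 6.0000
seg 4 [293.5°–360°] cycloidal, h=-6: θ=300.5° here. β=7, B=66.5. -6·(0.1053 − sin(2π·0.1053)/(2π)) = -0.0450 → s = 5.9550
seg 4 [293.5°–360°] cycloidal, h=-6: θ=335.3° here. β=41.8, B=66.5. -6·(0.6286 − sin(2π·0.6286)/(2π)) = -4.4616 → s = 1.5384
θ=253.3°: R = R0 + s = 39 + 10.5158 = 49.5158
θ=300.5°: R = R0 + s = 39 + 5.9550 = 44.9550
θ=335.3°: R = R0 + s = 39 + 1.5384 = 40.5384

θ=253.3°: 49.5158
θ=300.5°: 44.9550
θ=335.3°: 40.5384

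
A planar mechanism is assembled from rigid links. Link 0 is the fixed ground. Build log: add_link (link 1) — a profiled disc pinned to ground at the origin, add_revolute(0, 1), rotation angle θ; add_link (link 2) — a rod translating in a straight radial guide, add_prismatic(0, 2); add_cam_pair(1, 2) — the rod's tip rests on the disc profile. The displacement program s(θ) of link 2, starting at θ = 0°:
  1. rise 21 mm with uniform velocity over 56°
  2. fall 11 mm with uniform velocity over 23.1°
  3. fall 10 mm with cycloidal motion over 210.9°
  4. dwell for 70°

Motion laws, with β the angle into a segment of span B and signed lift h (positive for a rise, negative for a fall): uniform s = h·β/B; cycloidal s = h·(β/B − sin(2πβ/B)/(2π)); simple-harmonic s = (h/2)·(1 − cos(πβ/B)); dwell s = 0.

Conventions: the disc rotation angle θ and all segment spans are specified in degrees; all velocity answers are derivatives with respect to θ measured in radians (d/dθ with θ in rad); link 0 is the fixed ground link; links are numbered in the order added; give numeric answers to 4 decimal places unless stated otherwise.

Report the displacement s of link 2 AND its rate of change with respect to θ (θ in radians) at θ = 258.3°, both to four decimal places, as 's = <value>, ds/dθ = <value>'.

seg 1 [0°–56°] uniform, h=21: full span → s += 21 → s = 21.0000
seg 2 [56°–79.1°] uniform, h=-11: full span → s += -11 → s = 10.0000
seg 3 [79.1°–290°] cycloidal, h=-10: θ=258.3° here. β=179.2, B=210.9. -10·(0.8497 − sin(2π·0.8497)/(2π)) = -9.7863 → s = 0.2137
velocity in seg [79.1°–290°] (cycloidal), θ in radians: β = 179.2° = 3.1276 rad, B = 210.9° = 3.6809 rad; ds/dθ = (h/B)(1 − cos(2πβ/B)) = ((-10)/3.6809)(1 − cos(2π·0.8497)) = -1.124134 mm/rad

s = 0.2137, ds/dθ = -1.1241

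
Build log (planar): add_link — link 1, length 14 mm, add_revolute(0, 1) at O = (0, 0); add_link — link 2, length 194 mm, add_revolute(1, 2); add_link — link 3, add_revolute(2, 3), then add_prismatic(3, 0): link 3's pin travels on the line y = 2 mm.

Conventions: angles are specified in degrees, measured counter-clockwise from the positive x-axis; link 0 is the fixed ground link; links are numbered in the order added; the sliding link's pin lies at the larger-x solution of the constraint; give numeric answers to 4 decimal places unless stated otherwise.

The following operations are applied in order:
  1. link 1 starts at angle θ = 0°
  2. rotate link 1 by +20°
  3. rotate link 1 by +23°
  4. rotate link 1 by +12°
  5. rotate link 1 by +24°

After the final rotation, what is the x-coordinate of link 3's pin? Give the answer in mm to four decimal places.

geometry: r = 14 mm, L = 194 mm, e = 2 mm; θ starts at 0°
rotate link 1 by +20°: θ ← 0° +20° = 20°
rotate link 1 by +23°: θ ← 20° +23° = 43°
rotate link 1 by +12°: θ ← 43° +12° = 55°
rotate link 1 by +24°: θ ← 55° +24° = 79°
crank pin P = (r cos θ, r sin θ) = (2.671326, 13.742781)
h = r sin θ − e = 13.742781 − 2 = 11.742781
x = r cos θ + √(L² − h²) = 2.671326 + 193.644280 = 196.315606

196.3156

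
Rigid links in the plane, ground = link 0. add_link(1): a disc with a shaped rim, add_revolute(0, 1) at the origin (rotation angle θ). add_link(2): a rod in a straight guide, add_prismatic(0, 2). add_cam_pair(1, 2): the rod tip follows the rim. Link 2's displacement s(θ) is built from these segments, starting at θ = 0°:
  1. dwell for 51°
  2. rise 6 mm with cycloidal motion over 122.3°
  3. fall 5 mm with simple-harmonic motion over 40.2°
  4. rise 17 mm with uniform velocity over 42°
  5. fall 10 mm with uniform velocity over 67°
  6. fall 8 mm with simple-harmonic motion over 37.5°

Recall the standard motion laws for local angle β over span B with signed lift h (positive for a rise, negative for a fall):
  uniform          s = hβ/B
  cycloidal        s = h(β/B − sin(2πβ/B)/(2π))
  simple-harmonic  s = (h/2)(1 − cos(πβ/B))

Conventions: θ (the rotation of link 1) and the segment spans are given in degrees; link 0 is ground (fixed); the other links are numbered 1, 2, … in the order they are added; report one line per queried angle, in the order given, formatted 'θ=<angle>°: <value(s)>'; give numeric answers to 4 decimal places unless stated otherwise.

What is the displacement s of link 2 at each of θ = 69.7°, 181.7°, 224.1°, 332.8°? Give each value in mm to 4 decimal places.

segment 1 (0° to 51°, dwell): s unchanged at 0.0000
θ = 69.7° falls in segment 2 (51° to 173.3°, cycloidal, h = 6): β = 69.7 − 51 = 18.7°, B = 122.3°; Δs = 6·(0.1529 − sin(2π·0.1529)/(2π)) = 0.1348; s = 0.0000 + 0.1348 = 0.1348
segment 2 (51° to 173.3°, cycloidal, h = 6) is passed completely: s = 0.0000 + (6) = 6.0000
θ = 181.7° falls in segment 3 (173.3° to 213.5°, simple-harmonic, h = -5): β = 181.7 − 173.3 = 8.4°, B = 40.2°; Δs = -5/2·(1 − cos(π·0.2090)) = -0.5196; s = 6.0000 − 0.5196 = 5.4804
segment 3 (173.3° to 213.5°, simple-harmonic, h = -5) is passed completely: s = 6.0000 + (-5) = 1.0000
θ = 224.1° falls in segment 4 (213.5° to 255.5°, uniform, h = 17): β = 224.1 − 213.5 = 10.6°, B = 42°; Δs = 17·10.6/42 = 4.2905; s = 1.0000 + 4.2905 = 5.2905
segment 4 (213.5° to 255.5°, uniform, h = 17) is passed completely: s = 1.0000 + (17) = 18.0000
segment 5 (255.5° to 322.5°, uniform, h = -10) is passed completely: s = 18.0000 + (-10) = 8.0000
θ = 332.8° falls in segment 6 (322.5° to 360°, simple-harmonic, h = -8): β = 332.8 − 322.5 = 10.3°, B = 37.5°; Δs = -8/2·(1 − cos(π·0.2747)) = -1.3990; s = 8.0000 − 1.3990 = 6.6010

θ=69.7°: 0.1348
θ=181.7°: 5.4804
θ=224.1°: 5.2905
θ=332.8°: 6.6010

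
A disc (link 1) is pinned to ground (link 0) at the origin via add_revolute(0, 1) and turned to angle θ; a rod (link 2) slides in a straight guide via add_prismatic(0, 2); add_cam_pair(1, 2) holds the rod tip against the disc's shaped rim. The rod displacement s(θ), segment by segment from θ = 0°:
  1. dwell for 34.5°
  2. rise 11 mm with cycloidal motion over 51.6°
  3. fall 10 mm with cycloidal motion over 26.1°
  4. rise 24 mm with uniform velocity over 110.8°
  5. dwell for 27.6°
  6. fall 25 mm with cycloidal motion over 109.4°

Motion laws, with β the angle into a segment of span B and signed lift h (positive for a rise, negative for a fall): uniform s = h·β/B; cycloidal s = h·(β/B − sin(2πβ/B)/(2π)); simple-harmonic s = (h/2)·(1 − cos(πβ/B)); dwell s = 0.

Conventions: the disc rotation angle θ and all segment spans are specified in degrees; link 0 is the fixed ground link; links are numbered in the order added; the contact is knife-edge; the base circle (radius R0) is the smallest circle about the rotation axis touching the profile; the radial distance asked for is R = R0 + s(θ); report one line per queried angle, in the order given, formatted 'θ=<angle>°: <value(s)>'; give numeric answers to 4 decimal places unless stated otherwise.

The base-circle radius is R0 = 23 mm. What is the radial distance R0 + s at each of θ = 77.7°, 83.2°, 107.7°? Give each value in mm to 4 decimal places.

segment 1 (0° to 34.5°, dwell): s unchanged at 0.0000
θ = 77.7° falls in segment 2 (34.5° to 86.1°, cycloidal, h = 11): β = 77.7 − 34.5 = 43.2°, B = 51.6°; Δs = 11·(0.8372 − sin(2π·0.8372)/(2π)) = 10.7037; s = 0.0000 + 10.7037 = 10.7037
θ = 83.2° falls in segment 2 (34.5° to 86.1°, cycloidal, h = 11): β = 83.2 − 34.5 = 48.7°, B = 51.6°; Δs = 11·(0.9438 − sin(2π·0.9438)/(2π)) = 10.9872; s = 0.0000 + 10.9872 = 10.9872
segment 2 (34.5° to 86.1°, cycloidal, h = 11) is passed completely: s = 0.0000 + (11) = 11.0000
θ = 107.7° falls in segment 3 (86.1° to 112.2°, cycloidal, h = -10): β = 107.7 − 86.1 = 21.6°, B = 26.1°; Δs = -10·(0.8276 − sin(2π·0.8276)/(2π)) = -9.6820; s = 11.0000 − 9.6820 = 1.3180
θ=77.7°: R = R0 + s = 23 + 10.7037 = 33.7037
θ=83.2°: R = R0 + s = 23 + 10.9872 = 33.9872
θ=107.7°: R = R0 + s = 23 + 1.3180 = 24.3180

θ=77.7°: 33.7037
θ=83.2°: 33.9872
θ=107.7°: 24.3180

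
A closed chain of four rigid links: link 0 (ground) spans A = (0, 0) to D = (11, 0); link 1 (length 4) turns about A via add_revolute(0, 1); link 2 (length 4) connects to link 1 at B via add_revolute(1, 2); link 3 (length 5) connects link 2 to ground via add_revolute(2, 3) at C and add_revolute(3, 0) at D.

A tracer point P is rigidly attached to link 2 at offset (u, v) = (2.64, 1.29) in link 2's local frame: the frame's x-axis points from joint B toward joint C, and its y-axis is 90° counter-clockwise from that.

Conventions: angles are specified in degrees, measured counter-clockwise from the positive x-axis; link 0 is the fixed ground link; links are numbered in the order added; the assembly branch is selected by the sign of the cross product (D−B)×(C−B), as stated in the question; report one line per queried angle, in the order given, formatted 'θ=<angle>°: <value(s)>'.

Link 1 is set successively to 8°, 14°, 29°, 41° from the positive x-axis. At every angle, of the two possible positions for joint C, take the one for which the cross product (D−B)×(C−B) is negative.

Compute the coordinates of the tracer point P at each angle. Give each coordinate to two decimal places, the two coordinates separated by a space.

A=(0,0), D=(11.00,0)
θ=8°: B = A + 4.00·(cos8°, sin8°) = (3.9611, 0.5567)
θ=8°: |BD| = 7.0609
θ=8°: circle(B,4.00) ∩ circle(D,5.00): a=2.8931, h=2.7622
θ=8°:   candidates: C₊=(7.0630,3.0822) cross=19.504; C₋=(6.6274,-2.4250) cross=-19.504
θ=8°:   branch - wants cross < 0 → take C=(6.6274,-2.4250) (cross=-19.504)
θ=8°: ex = (C−B)/|BC| = (0.6666,-0.7454); ey = (0.7454,0.6666)
θ=8°: P = B + 2.64·ex + 1.29·ey = (6.6825,-0.5513)
θ=14°: B = A + 4.00·(cos14°, sin14°) = (3.8812, 0.9677)
θ=14°: |BD| = 7.1843
θ=14°: circle(B,4.00) ∩ circle(D,5.00): a=2.9658, h=2.6841
θ=14°:   candidates: C₊=(7.1815,3.2278) cross=19.283; C₋=(6.4584,-2.0914) cross=-19.283
θ=14°:   branch - wants cross < 0 → take C=(6.4584,-2.0914) (cross=-19.283)
θ=14°: ex = (C−B)/|BC| = (0.6443,-0.7648); ey = (0.7648,0.6443)
θ=14°: P = B + 2.64·ex + 1.29·ey = (6.5687,-0.2201)
θ=29°: B = A + 4.00·(cos29°, sin29°) = (3.4985, 1.9392)
θ=29°: |BD| = 7.7481
θ=29°: circle(B,4.00) ∩ circle(D,5.00): a=3.2933, h=2.2703
θ=29°:   candidates: C₊=(7.2552,3.3130) cross=17.591; C₋=(6.1187,-1.0831) cross=-17.591
θ=29°:   branch - wants cross < 0 → take C=(6.1187,-1.0831) (cross=-17.591)
θ=29°: ex = (C−B)/|BC| = (0.6551,-0.7556); ey = (0.7556,0.6551)
θ=29°: P = B + 2.64·ex + 1.29·ey = (6.2025,0.7895)
θ=41°: B = A + 4.00·(cos41°, sin41°) = (3.0188, 2.6242)
θ=41°: |BD| = 8.4015
θ=41°: circle(B,4.00) ∩ circle(D,5.00): a=3.6651, h=1.6021
θ=41°:   candidates: C₊=(7.0010,3.0014) cross=13.460; C₋=(6.0002,-0.0425) cross=-13.460
θ=41°:   branch - wants cross < 0 → take C=(6.0002,-0.0425) (cross=-13.460)
θ=41°: ex = (C−B)/|BC| = (0.7453,-0.6667); ey = (0.6667,0.7453)
θ=41°: P = B + 2.64·ex + 1.29·ey = (5.8466,1.8257)

θ=8°: 6.68 -0.55
θ=14°: 6.57 -0.22
θ=29°: 6.20 0.79
θ=41°: 5.85 1.83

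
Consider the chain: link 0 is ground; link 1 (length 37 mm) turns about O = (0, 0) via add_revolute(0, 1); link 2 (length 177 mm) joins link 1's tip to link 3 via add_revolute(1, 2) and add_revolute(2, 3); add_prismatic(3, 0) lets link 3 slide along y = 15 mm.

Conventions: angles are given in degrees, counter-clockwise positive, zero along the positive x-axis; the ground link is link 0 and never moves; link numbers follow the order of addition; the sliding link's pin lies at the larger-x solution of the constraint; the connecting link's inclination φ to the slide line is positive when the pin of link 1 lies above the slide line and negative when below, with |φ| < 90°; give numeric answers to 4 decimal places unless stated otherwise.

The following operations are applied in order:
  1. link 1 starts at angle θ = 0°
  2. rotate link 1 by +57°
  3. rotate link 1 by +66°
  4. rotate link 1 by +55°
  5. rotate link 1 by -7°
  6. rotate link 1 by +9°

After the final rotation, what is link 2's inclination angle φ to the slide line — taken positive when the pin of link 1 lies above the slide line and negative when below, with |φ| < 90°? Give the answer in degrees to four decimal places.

geometry: r = 37 mm, L = 177 mm, e = 15 mm; θ starts at 0°
rotate link 1 by +57°: θ ← 0° +57° = 57°
rotate link 1 by +66°: θ ← 57° +66° = 123°
rotate link 1 by +55°: θ ← 123° +55° = 178°
rotate link 1 by -7°: θ ← 178° -7° = 171°
rotate link 1 by +9°: θ ← 171° +9° = 180°
h = r sin θ − e = 0.000000 − 15 = -15.000000
sin φ = h / L = -15.000000 / 177 = -0.08474576
φ = arcsin(-0.08474576) = -4.861405°

-4.8614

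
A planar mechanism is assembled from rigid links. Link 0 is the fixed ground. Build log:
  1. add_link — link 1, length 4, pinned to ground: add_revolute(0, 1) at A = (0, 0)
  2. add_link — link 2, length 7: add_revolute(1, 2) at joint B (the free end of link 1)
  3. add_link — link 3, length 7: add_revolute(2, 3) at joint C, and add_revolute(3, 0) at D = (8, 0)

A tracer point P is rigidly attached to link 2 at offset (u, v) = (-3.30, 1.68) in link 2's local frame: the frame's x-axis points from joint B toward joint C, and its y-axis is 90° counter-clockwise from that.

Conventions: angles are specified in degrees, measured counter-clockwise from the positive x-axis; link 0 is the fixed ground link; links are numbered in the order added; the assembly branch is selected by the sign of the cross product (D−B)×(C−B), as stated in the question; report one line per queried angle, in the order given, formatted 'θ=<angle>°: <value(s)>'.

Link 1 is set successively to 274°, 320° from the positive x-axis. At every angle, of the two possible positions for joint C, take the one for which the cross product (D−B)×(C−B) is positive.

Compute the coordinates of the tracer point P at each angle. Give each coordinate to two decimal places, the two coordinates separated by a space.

A=(0,0), D=(8.00,0)
θ=274°: B = A + 4.00·(cos274°, sin274°) = (0.2790, -3.9903)
θ=274°: |BD| = 8.6911
θ=274°: circle(B,7.00) ∩ circle(D,7.00): a=4.3456, h=5.4878
θ=274°:   candidates: C₊=(1.6200,2.8801) cross=47.695; C₋=(6.6591,-6.8704) cross=-47.695
θ=274°:   branch + wants cross > 0 → take C=(1.6200,2.8801) (cross=47.695)
θ=274°: ex = (C−B)/|BC| = (0.1916,0.9815); ey = (-0.9815,0.1916)
θ=274°: P = B + -3.30·ex + 1.68·ey = (-2.0020,-6.9073)
θ=320°: B = A + 4.00·(cos320°, sin320°) = (3.0642, -2.5712)
θ=320°: |BD| = 5.5654
θ=320°: circle(B,7.00) ∩ circle(D,7.00): a=2.7827, h=6.4231
θ=320°:   candidates: C₊=(2.5646,4.4110) cross=35.747; C₋=(8.4995,-6.9822) cross=-35.747
θ=320°:   branch + wants cross > 0 → take C=(2.5646,4.4110) (cross=35.747)
θ=320°: ex = (C−B)/|BC| = (-0.0714,0.9975); ey = (-0.9975,-0.0714)
θ=320°: P = B + -3.30·ex + 1.68·ey = (1.6240,-5.9826)

θ=274°: -2.00 -6.91
θ=320°: 1.62 -5.98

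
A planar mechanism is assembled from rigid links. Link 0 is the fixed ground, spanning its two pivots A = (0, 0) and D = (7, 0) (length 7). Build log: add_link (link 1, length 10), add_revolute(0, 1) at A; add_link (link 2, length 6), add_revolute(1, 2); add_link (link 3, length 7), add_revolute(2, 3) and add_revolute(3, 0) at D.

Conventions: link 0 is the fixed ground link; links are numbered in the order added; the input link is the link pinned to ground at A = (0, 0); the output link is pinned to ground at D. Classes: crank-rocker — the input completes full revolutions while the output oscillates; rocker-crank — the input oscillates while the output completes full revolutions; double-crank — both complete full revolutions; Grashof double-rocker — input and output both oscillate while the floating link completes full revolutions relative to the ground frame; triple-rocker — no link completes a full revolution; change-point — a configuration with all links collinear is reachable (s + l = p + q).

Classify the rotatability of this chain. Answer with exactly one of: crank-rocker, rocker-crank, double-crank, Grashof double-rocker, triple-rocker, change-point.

lengths: ground=7, input=10, coupler=6, output=7
sorted: s=6 (shortest), l=10 (longest), p+q=14
s + l = 16 vs p + q = 14
s + l > p + q → non-Grashof → no link fully rotates → triple-rocker

triple-rocker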